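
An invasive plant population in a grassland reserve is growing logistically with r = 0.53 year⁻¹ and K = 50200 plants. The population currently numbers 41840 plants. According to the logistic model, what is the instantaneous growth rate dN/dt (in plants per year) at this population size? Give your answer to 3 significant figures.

3690 plants per year

dN/dt = rN(1 − N/K) = 0.53 × 41840 × (1 − 41840/50200).
1 − 41840/50200 = 0.16653; dN/dt = 0.53 × 41840 × 0.16653 = 3692.9.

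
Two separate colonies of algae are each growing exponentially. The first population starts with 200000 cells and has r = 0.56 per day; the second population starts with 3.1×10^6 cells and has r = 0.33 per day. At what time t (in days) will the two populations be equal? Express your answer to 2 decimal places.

11.92 days

Set 200000·e^(0.56t) = 3.1×10^6·e^(0.33t).
e^((0.56 − 0.33)t) = 3.1×10^6/200000 → e^(0.23·t) = 15.5.
0.23·t = ln(15.5) = 2.7408, so t = 2.7408/0.23 = 11.917.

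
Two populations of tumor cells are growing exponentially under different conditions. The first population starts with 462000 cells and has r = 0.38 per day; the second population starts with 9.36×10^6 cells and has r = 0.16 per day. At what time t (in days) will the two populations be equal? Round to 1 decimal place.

Set 462000·e^(0.38t) = 9.36×10^6·e^(0.16t).
e^((0.38 − 0.16)t) = 9.36×10^6/462000 → e^(0.22·t) = 20.26.
0.22·t = ln(20.26) = 3.0086, so t = 3.0086/0.22 = 13.676.

13.7 days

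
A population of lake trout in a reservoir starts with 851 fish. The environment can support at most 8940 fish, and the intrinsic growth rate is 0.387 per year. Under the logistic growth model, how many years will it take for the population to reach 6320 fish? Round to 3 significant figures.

8.09 years

A = (K − N₀)/N₀ = (8940 − 851)/851 = 9.5053.
Solve 8940/(1 + 9.5053·e^(−0.387t)) = 6320: 1 + 9.5053·e^(−0.387t) = 1.4146, so e^(−0.387t) = 0.0436133.
−0.387·t = ln(0.0436133) = -3.1324, so t = 3.1324/0.387 = 8.094.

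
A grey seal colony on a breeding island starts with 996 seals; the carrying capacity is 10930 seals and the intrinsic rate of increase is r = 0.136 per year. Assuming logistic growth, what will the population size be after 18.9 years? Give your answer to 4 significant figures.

A = (K − N₀)/N₀ = (10930 − 996)/996 = 9.9739.
N(t) = K/(1 + A·e^(−rt)) = 10930/(1 + 9.9739×e^(−0.136×18.9)).
e^(−2.57) = 0.076505; denominator = 1 + 9.9739×0.076505 = 1.7631.
N = 10930/1.7631 = 6199.48.

6199 seals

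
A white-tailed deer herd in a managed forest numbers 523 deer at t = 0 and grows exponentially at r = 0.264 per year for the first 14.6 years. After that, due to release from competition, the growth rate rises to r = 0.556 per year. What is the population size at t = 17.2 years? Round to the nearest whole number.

Phase 1: N(14.6) = 523·e^(0.264×14.6) = 523·e^3.854 = 24685.8.
Phase 2 runs for 17.2 − 14.6 = 2.6 years at r = 0.556.
N(17.2) = 24685.8·e^(0.556×2.6) = 24685.8·e^1.446 = 104776.

104776 deer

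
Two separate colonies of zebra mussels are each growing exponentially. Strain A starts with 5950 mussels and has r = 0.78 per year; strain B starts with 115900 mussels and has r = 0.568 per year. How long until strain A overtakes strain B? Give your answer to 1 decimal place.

Set 5950·e^(0.78t) = 115900·e^(0.568t).
e^((0.78 − 0.568)t) = 115900/5950 → e^(0.212·t) = 19.479.
0.212·t = ln(19.479) = 2.9693, so t = 2.9693/0.212 = 14.006.

14.0 years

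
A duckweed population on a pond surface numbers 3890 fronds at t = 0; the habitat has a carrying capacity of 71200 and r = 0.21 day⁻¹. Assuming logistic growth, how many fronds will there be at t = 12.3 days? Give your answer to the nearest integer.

A = (K − N₀)/N₀ = (71200 − 3890)/3890 = 17.303.
N(t) = K/(1 + A·e^(−rt)) = 71200/(1 + 17.303×e^(−0.21×12.3)).
e^(−2.583) = 0.075547; denominator = 1 + 17.303×0.075547 = 2.3072.
N = 71200/2.3072 = 30859.7.

30860 fronds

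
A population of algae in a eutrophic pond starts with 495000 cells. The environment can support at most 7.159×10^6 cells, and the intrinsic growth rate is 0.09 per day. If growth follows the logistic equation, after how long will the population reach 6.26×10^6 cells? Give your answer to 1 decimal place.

A = (K − N₀)/N₀ = (7.159×10^6 − 495000)/495000 = 13.463.
Solve 7.159×10^6/(1 + 13.463·e^(−0.09t)) = 6.26×10^6: 1 + 13.463·e^(−0.09t) = 1.1436, so e^(−0.09t) = 0.0106673.
−0.09·t = ln(0.0106673) = -4.5406, so t = 4.5406/0.09 = 50.451.

50.5 days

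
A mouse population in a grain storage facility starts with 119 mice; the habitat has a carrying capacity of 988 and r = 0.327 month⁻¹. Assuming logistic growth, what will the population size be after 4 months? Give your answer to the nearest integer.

332 mice

A = (K − N₀)/N₀ = (988 − 119)/119 = 7.3025.
N(t) = K/(1 + A·e^(−rt)) = 988/(1 + 7.3025×e^(−0.327×4)).
e^(−1.308) = 0.27036; denominator = 1 + 7.3025×0.27036 = 2.9743.
N = 988/2.9743 = 332.178.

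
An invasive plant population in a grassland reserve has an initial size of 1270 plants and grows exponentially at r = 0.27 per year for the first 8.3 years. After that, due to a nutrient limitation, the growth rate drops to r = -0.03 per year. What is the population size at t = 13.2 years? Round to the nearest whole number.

10309 plants

Phase 1: N(8.3) = 1270·e^(0.27×8.3) = 1270·e^2.241 = 11941.5.
Phase 2 runs for 13.2 − 8.3 = 4.9 years at r = -0.03.
N(13.2) = 11941.5·e^(-0.03×4.9) = 11941.5·e^-0.147 = 10309.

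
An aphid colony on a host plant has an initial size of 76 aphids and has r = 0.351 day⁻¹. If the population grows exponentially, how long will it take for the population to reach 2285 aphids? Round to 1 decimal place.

Set N₀·e^(rt) = 2285: e^(0.351·t) = 2285/76 = 30.066.
0.351·t = ln(30.066) = 3.4034, so t = 3.4034/0.351 = 9.6963.

9.7 days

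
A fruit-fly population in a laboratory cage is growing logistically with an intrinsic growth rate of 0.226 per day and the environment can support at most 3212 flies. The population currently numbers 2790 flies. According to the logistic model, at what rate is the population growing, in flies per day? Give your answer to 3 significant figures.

dN/dt = rN(1 − N/K) = 0.226 × 2790 × (1 − 2790/3212).
1 − 2790/3212 = 0.13138; dN/dt = 0.226 × 2790 × 0.13138 = 82.842.

82.8 flies per day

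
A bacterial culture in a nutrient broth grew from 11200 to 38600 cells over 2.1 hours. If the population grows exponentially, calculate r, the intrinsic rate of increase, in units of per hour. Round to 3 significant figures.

0.589 per hour

From N(t) = N₀·e^(rt): e^(r·2.1) = 38600/11200 = 3.4464.
r·2.1 = ln(3.4464) = 1.2373, so r = 1.2373/2.1 = 0.58921.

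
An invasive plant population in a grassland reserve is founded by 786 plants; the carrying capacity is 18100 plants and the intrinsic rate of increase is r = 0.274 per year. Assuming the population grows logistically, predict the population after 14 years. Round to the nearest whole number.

12268 plants

A = (K − N₀)/N₀ = (18100 − 786)/786 = 22.028.
N(t) = K/(1 + A·e^(−rt)) = 18100/(1 + 22.028×e^(−0.274×14)).
e^(−3.836) = 0.02158; denominator = 1 + 22.028×0.02158 = 1.4754.
N = 18100/1.4754 = 12268.2.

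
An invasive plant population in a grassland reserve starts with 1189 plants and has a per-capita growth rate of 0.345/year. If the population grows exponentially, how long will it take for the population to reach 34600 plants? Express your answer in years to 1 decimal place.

Set N₀·e^(rt) = 34600: e^(0.345·t) = 34600/1189 = 29.1.
0.345·t = ln(29.1) = 3.3707, so t = 3.3707/0.345 = 9.7703.

9.8 years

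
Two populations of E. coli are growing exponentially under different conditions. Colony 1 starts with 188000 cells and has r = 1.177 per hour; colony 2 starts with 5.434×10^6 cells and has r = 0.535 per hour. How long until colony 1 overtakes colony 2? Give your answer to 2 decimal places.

5.24 hours

Set 188000·e^(1.177t) = 5.434×10^6·e^(0.535t).
e^((1.177 − 0.535)t) = 5.434×10^6/188000 → e^(0.642·t) = 28.904.
0.642·t = ln(28.904) = 3.364, so t = 3.364/0.642 = 5.2399.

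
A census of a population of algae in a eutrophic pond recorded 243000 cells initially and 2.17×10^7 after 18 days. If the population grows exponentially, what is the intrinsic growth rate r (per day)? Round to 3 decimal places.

0.250 per day

From N(t) = N₀·e^(rt): e^(r·18) = 2.17×10^7/243000 = 89.3.
r·18 = ln(89.3) = 4.492, so r = 4.492/18 = 0.24956.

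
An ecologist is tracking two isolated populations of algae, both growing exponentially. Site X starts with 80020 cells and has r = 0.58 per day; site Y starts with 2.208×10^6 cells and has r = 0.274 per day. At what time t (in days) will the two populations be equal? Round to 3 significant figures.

10.8 days

Set 80020·e^(0.58t) = 2.208×10^6·e^(0.274t).
e^((0.58 − 0.274)t) = 2.208×10^6/80020 → e^(0.306·t) = 27.593.
0.306·t = ln(27.593) = 3.3176, so t = 3.3176/0.306 = 10.842.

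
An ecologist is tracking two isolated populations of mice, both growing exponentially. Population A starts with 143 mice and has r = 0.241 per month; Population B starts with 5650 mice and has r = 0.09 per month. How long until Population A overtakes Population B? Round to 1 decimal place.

Set 143·e^(0.241t) = 5650·e^(0.09t).
e^((0.241 − 0.09)t) = 5650/143 → e^(0.151·t) = 39.51.
0.151·t = ln(39.51) = 3.6766, so t = 3.6766/0.151 = 24.348.

24.3 months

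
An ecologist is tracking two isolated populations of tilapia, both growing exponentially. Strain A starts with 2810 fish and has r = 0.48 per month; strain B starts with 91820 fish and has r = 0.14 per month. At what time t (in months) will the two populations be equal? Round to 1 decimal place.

10.3 months

Set 2810·e^(0.48t) = 91820·e^(0.14t).
e^((0.48 − 0.14)t) = 91820/2810 → e^(0.34·t) = 32.676.
0.34·t = ln(32.676) = 3.4866, so t = 3.4866/0.34 = 10.255.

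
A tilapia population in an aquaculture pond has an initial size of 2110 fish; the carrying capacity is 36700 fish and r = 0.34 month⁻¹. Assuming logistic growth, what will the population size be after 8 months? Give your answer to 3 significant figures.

17600 fish

A = (K − N₀)/N₀ = (36700 − 2110)/2110 = 16.393.
N(t) = K/(1 + A·e^(−rt)) = 36700/(1 + 16.393×e^(−0.34×8)).
e^(−2.72) = 0.065875; denominator = 1 + 16.393×0.065875 = 2.0799.
N = 36700/2.0799 = 17645.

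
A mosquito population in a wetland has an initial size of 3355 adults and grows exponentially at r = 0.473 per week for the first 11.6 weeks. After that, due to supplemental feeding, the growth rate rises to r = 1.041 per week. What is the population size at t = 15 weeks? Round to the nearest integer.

Phase 1: N(11.6) = 3355·e^(0.473×11.6) = 3355·e^5.487 = 810176.
Phase 2 runs for 15 − 11.6 = 3.4 weeks at r = 1.041.
N(15) = 810176·e^(1.041×3.4) = 810176·e^3.539 = 2.790753×10^7.

27907529 adults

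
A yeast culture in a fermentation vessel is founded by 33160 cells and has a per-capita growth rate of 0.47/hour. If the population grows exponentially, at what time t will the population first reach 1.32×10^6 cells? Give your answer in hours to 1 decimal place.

7.8 hours

Set N₀·e^(rt) = 1.32×10^6: e^(0.47·t) = 1.32×10^6/33160 = 39.807.
0.47·t = ln(39.807) = 3.684, so t = 3.684/0.47 = 7.8384.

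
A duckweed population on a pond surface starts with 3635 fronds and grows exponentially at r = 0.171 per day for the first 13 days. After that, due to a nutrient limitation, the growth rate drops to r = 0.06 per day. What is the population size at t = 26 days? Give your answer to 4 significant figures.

Phase 1: N(13) = 3635·e^(0.171×13) = 3635·e^2.223 = 33569.2.
Phase 2 runs for 26 − 13 = 13 days at r = 0.06.
N(26) = 33569.2·e^(0.06×13) = 33569.2·e^0.78 = 73230.3.

73230 fronds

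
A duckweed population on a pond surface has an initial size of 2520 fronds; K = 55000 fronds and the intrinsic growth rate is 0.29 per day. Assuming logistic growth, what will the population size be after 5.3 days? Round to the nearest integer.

10040 fronds

A = (K − N₀)/N₀ = (55000 − 2520)/2520 = 20.825.
N(t) = K/(1 + A·e^(−rt)) = 55000/(1 + 20.825×e^(−0.29×5.3)).
e^(−1.537) = 0.21503; denominator = 1 + 20.825×0.21503 = 5.478.
N = 55000/5.478 = 10040.2.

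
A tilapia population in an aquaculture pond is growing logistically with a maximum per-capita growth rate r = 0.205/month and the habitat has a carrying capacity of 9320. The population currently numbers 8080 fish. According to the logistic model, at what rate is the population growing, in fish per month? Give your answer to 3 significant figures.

220 fish per month

dN/dt = rN(1 − N/K) = 0.205 × 8080 × (1 − 8080/9320).
1 − 8080/9320 = 0.13305; dN/dt = 0.205 × 8080 × 0.13305 = 220.38.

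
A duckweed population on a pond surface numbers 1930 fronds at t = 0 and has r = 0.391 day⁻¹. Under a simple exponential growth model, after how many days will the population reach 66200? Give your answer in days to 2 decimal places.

9.04 days

Set N₀·e^(rt) = 66200: e^(0.391·t) = 66200/1930 = 34.301.
0.391·t = ln(34.301) = 3.5352, so t = 3.5352/0.391 = 9.0413.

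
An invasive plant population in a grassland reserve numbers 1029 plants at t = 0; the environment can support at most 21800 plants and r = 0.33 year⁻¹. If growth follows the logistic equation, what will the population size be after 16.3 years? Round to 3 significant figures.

A = (K − N₀)/N₀ = (21800 − 1029)/1029 = 20.186.
N(t) = K/(1 + A·e^(−rt)) = 21800/(1 + 20.186×e^(−0.33×16.3)).
e^(−5.379) = 0.0046124; denominator = 1 + 20.186×0.0046124 = 1.0931.
N = 21800/1.0931 = 19943.2.

19900 plants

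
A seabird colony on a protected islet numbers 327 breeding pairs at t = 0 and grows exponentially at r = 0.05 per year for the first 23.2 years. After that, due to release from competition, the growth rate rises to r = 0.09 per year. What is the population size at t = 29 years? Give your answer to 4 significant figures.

1758 breeding pairs

Phase 1: N(23.2) = 327·e^(0.05×23.2) = 327·e^1.16 = 1043.11.
Phase 2 runs for 29 − 23.2 = 5.8 years at r = 0.09.
N(29) = 1043.11·e^(0.09×5.8) = 1043.11·e^0.522 = 1758.05.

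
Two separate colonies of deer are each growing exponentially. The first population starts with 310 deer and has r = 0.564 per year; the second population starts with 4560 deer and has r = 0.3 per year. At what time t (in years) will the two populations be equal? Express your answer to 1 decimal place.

10.2 years

Set 310·e^(0.564t) = 4560·e^(0.3t).
e^((0.564 − 0.3)t) = 4560/310 → e^(0.264·t) = 14.71.
0.264·t = ln(14.71) = 2.6885, so t = 2.6885/0.264 = 10.184.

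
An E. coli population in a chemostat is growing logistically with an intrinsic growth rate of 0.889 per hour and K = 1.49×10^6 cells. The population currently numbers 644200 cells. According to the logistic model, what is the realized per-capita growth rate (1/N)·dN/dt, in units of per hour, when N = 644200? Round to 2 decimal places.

0.50 per hour

(1/N)·dN/dt = r(1 − N/K) = 0.889 × (1 − 644200/1.49×10^6).
= 0.889 × 0.56765 = 0.50464.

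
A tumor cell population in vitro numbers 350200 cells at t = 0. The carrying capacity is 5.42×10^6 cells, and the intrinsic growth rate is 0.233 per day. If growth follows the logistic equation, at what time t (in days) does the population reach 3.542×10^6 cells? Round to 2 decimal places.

A = (K − N₀)/N₀ = (5.42×10^6 − 350200)/350200 = 14.477.
Solve 5.42×10^6/(1 + 14.477·e^(−0.233t)) = 3.542×10^6: 1 + 14.477·e^(−0.233t) = 1.5302, so e^(−0.233t) = 0.0366246.
−0.233·t = ln(0.0366246) = -3.307, so t = 3.307/0.233 = 14.193.

14.19 days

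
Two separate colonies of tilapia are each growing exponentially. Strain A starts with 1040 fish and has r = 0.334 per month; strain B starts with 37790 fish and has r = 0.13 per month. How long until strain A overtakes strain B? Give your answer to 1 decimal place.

Set 1040·e^(0.334t) = 37790·e^(0.13t).
e^((0.334 − 0.13)t) = 37790/1040 → e^(0.204·t) = 36.337.
0.204·t = ln(36.337) = 3.5928, so t = 3.5928/0.204 = 17.612.

17.6 months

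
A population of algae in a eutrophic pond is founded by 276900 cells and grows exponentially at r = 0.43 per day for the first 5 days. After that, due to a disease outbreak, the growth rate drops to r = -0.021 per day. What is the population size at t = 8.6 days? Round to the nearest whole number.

Phase 1: N(5) = 276900·e^(0.43×5) = 276900·e^2.15 = 2.377147×10^6.
Phase 2 runs for 8.6 − 5 = 3.6 days at r = -0.021.
N(8.6) = 2.377147×10^6·e^(-0.021×3.6) = 2.377147×10^6·e^-0.0756 = 2.20406×10^6.

2204060 cells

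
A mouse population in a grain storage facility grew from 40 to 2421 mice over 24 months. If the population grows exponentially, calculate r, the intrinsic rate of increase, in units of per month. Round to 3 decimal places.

From N(t) = N₀·e^(rt): e^(r·24) = 2421/40 = 60.525.
r·24 = ln(60.525) = 4.1031, so r = 4.1031/24 = 0.17096.

0.171 per month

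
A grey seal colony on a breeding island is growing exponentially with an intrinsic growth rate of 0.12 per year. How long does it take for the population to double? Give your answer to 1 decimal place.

5.8 years

Doubling time t_d = ln(2)/r = 0.6931/0.12 = 5.7762.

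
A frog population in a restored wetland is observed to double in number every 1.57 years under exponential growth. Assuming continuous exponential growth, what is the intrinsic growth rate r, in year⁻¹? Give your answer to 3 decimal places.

r = ln(2)/t_d = 0.6931/1.57 = 0.4415.

0.441 per year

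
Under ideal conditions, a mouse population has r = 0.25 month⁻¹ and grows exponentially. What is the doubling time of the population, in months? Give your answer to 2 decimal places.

Doubling time t_d = ln(2)/r = 0.6931/0.25 = 2.7726.

2.77 months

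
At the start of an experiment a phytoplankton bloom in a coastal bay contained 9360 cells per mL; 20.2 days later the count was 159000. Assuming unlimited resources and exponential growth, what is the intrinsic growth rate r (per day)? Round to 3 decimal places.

0.140 per day

From N(t) = N₀·e^(rt): e^(r·20.2) = 159000/9360 = 16.987.
r·20.2 = ln(16.987) = 2.8325, so r = 2.8325/20.2 = 0.14022.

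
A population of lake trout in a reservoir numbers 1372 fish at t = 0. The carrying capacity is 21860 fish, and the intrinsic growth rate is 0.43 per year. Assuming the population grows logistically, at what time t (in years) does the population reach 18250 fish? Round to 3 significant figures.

A = (K − N₀)/N₀ = (21860 − 1372)/1372 = 14.933.
Solve 21860/(1 + 14.933·e^(−0.43t)) = 18250: 1 + 14.933·e^(−0.43t) = 1.1978, so e^(−0.43t) = 0.0132464.
−0.43·t = ln(0.0132464) = -4.324, so t = 4.324/0.43 = 10.056.

10.1 years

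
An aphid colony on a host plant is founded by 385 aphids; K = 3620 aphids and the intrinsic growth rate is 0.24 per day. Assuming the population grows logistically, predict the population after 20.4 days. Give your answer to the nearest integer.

A = (K − N₀)/N₀ = (3620 − 385)/385 = 8.4026.
N(t) = K/(1 + A·e^(−rt)) = 3620/(1 + 8.4026×e^(−0.24×20.4)).
e^(−4.896) = 0.0074764; denominator = 1 + 8.4026×0.0074764 = 1.0628.
N = 3620/1.0628 = 3406.03.

3406 aphids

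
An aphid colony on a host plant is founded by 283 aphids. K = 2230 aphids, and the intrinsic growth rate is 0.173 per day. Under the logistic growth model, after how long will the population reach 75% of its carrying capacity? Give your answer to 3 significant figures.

17.5 days

A = (K − N₀)/N₀ = (2230 − 283)/283 = 6.8799.
Solve 2230/(1 + 6.8799·e^(−0.173t)) = 1672.5: 1 + 6.8799·e^(−0.173t) = 1.3333, so e^(−0.173t) = 0.0484506.
−0.173·t = ln(0.0484506) = -3.0272, so t = 3.0272/0.173 = 17.498.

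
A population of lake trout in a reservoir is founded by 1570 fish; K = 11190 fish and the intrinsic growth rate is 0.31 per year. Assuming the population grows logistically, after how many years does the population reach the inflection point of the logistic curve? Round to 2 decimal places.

5.85 years

Logistic growth is fastest at N = K/2 = 5595.
A = (K − N₀)/N₀ = 6.1274. Set K/(1 + A·e^(−rt)) = K/2 → A·e^(−rt) = 1.
e^(−0.31t) = 1/6.1274 = 0.163202, so t = ln(6.1274)/0.31 = 1.8128/0.31 = 5.8476.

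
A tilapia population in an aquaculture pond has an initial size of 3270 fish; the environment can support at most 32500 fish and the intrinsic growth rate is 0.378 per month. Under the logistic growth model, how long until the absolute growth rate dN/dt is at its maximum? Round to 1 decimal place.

Logistic growth is fastest at N = K/2 = 16250.
A = (K − N₀)/N₀ = 8.9388. Set K/(1 + A·e^(−rt)) = K/2 → A·e^(−rt) = 1.
e^(−0.378t) = 1/8.9388 = 0.111871, so t = ln(8.9388)/0.378 = 2.1904/0.378 = 5.7947.

5.8 months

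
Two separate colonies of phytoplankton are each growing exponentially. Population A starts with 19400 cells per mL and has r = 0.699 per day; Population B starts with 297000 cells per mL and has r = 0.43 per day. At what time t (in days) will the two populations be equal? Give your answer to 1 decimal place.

Set 19400·e^(0.699t) = 297000·e^(0.43t).
e^((0.699 − 0.43)t) = 297000/19400 → e^(0.269·t) = 15.309.
0.269·t = ln(15.309) = 2.7285, so t = 2.7285/0.269 = 10.143.

10.1 days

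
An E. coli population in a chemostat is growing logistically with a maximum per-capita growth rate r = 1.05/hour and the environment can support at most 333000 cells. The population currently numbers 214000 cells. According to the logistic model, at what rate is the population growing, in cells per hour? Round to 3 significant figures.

dN/dt = rN(1 − N/K) = 1.05 × 214000 × (1 − 214000/333000).
1 − 214000/333000 = 0.35736; dN/dt = 1.05 × 214000 × 0.35736 = 80298.

80300 cells per hour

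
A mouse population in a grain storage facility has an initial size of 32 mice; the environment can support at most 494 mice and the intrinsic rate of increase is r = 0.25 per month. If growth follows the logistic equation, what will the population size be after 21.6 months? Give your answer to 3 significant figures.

A = (K − N₀)/N₀ = (494 − 32)/32 = 14.438.
N(t) = K/(1 + A·e^(−rt)) = 494/(1 + 14.438×e^(−0.25×21.6)).
e^(−5.4) = 0.0045166; denominator = 1 + 14.438×0.0045166 = 1.0652.
N = 494/1.0652 = 463.759.

464 mice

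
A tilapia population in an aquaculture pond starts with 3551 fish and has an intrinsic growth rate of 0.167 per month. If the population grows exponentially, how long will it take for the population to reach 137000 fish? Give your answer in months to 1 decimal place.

21.9 months

Set N₀·e^(rt) = 137000: e^(0.167·t) = 137000/3551 = 38.581.
0.167·t = ln(38.581) = 3.6528, so t = 3.6528/0.167 = 21.873.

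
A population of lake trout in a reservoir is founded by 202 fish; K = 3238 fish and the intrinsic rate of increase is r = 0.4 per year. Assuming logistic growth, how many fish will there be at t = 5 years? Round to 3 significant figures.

A = (K − N₀)/N₀ = (3238 − 202)/202 = 15.03.
N(t) = K/(1 + A·e^(−rt)) = 3238/(1 + 15.03×e^(−0.4×5)).
e^(−2) = 0.13534; denominator = 1 + 15.03×0.13534 = 3.034.
N = 3238/3.034 = 1067.22.

1070 fish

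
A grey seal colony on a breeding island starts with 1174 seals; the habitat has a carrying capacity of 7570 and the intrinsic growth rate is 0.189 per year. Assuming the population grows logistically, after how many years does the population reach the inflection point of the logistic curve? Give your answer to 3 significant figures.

8.97 years

Logistic growth is fastest at N = K/2 = 3785.
A = (K − N₀)/N₀ = 5.448. Set K/(1 + A·e^(−rt)) = K/2 → A·e^(−rt) = 1.
e^(−0.189t) = 1/5.448 = 0.183552, so t = ln(5.448)/0.189 = 1.6953/0.189 = 8.9696.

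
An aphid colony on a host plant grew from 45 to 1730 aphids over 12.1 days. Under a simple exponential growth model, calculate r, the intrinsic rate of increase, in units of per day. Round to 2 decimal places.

0.30 per day

From N(t) = N₀·e^(rt): e^(r·12.1) = 1730/45 = 38.444.
r·12.1 = ln(38.444) = 3.6492, so r = 3.6492/12.1 = 0.30159.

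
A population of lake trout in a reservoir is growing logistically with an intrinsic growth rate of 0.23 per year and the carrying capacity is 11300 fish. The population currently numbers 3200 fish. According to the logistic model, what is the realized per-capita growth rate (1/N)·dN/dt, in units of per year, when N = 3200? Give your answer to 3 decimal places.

0.165 per year

(1/N)·dN/dt = r(1 − N/K) = 0.23 × (1 − 3200/11300).
= 0.23 × 0.71681 = 0.16487.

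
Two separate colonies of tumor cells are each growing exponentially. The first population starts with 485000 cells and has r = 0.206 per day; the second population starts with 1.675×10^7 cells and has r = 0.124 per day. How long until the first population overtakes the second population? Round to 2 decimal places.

Set 485000·e^(0.206t) = 1.675×10^7·e^(0.124t).
e^((0.206 − 0.124)t) = 1.675×10^7/485000 → e^(0.082·t) = 34.536.
0.082·t = ln(34.536) = 3.542, so t = 3.542/0.082 = 43.195.

43.20 days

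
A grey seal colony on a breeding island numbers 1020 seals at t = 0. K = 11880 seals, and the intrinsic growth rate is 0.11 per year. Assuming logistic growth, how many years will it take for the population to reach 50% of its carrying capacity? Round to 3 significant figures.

21.5 years

A = (K − N₀)/N₀ = (11880 − 1020)/1020 = 10.647.
Solve 11880/(1 + 10.647·e^(−0.11t)) = 5940: 1 + 10.647·e^(−0.11t) = 2, so e^(−0.11t) = 0.0939227.
−0.11·t = ln(0.0939227) = -2.3653, so t = 2.3653/0.11 = 21.503.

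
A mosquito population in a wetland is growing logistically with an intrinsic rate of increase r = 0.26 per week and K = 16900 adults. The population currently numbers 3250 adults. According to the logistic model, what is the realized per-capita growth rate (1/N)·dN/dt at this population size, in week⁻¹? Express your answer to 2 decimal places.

0.21 per week

(1/N)·dN/dt = r(1 − N/K) = 0.26 × (1 − 3250/16900).
= 0.26 × 0.80769 = 0.21.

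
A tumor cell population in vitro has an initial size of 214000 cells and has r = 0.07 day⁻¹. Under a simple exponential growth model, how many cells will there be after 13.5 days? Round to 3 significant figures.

N(t) = N₀·e^(rt) = 214000 × e^(0.07×13.5) = 214000 × e^0.945.
e^0.945 ≈ 2.5728, so N ≈ 214000 × 2.5728 = 550582.

551000 cells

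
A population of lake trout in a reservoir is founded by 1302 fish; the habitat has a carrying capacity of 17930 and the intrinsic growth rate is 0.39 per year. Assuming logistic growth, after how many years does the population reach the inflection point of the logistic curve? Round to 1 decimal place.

6.5 years

Logistic growth is fastest at N = K/2 = 8965.
A = (K − N₀)/N₀ = 12.771. Set K/(1 + A·e^(−rt)) = K/2 → A·e^(−rt) = 1.
e^(−0.39t) = 1/12.771 = 0.0783017, so t = ln(12.771)/0.39 = 2.5472/0.39 = 6.5312.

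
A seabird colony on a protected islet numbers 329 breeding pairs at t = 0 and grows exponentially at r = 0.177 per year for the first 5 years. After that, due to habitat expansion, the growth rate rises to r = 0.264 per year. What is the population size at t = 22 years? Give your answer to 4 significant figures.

Phase 1: N(5) = 329·e^(0.177×5) = 329·e^0.885 = 797.162.
Phase 2 runs for 22 − 5 = 17 years at r = 0.264.
N(22) = 797.162·e^(0.264×17) = 797.162·e^4.488 = 70902.3.

70900 breeding pairs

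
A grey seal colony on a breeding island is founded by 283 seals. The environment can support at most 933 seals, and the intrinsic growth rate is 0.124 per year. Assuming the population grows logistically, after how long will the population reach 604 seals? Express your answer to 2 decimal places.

A = (K − N₀)/N₀ = (933 − 283)/283 = 2.2968.
Solve 933/(1 + 2.2968·e^(−0.124t)) = 604: 1 + 2.2968·e^(−0.124t) = 1.5447, so e^(−0.124t) = 0.237155.
−0.124·t = ln(0.237155) = -1.439, so t = 1.439/0.124 = 11.605.

11.61 years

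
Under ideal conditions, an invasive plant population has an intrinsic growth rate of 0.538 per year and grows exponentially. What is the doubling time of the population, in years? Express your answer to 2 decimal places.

1.29 years

Doubling time t_d = ln(2)/r = 0.6931/0.538 = 1.2884.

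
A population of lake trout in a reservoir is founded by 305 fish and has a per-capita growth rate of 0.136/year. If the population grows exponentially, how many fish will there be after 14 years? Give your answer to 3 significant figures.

N(t) = N₀·e^(rt) = 305 × e^(0.136×14) = 305 × e^1.904.
e^1.904 ≈ 6.7127, so N ≈ 305 × 6.7127 = 2047.37.

2050 fish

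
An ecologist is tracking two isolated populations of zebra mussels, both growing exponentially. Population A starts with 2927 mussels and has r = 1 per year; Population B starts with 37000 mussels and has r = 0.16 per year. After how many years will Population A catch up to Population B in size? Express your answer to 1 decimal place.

Set 2927·e^(1t) = 37000·e^(0.16t).
e^((1 − 0.16)t) = 37000/2927 → e^(0.84·t) = 12.641.
0.84·t = ln(12.641) = 2.5369, so t = 2.5369/0.84 = 3.0202.

3.0 years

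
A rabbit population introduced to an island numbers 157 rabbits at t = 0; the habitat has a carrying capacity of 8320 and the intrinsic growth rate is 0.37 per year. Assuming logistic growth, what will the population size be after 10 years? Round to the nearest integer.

3640 rabbits

A = (K − N₀)/N₀ = (8320 − 157)/157 = 51.994.
N(t) = K/(1 + A·e^(−rt)) = 8320/(1 + 51.994×e^(−0.37×10)).
e^(−3.7) = 0.024724; denominator = 1 + 51.994×0.024724 = 2.2855.
N = 8320/2.2855 = 3640.4.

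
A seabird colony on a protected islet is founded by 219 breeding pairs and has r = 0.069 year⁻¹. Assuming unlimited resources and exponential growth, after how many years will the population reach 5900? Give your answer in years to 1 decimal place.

Set N₀·e^(rt) = 5900: e^(0.069·t) = 5900/219 = 26.941.
0.069·t = ln(26.941) = 3.2936, so t = 3.2936/0.069 = 47.734.

47.7 years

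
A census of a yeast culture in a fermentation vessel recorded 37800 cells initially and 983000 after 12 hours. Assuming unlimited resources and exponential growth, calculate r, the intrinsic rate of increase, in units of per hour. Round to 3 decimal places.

From N(t) = N₀·e^(rt): e^(r·12) = 983000/37800 = 26.005.
r·12 = ln(26.005) = 3.2583, so r = 3.2583/12 = 0.27153.

0.272 per hour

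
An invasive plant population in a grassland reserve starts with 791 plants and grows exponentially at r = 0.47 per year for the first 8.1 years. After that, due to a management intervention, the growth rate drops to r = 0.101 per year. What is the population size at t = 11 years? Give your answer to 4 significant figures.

47720 plants

Phase 1: N(8.1) = 791·e^(0.47×8.1) = 791·e^3.807 = 35607.
Phase 2 runs for 11 − 8.1 = 2.9 years at r = 0.101.
N(11) = 35607·e^(0.101×2.9) = 35607·e^0.2929 = 47724.4.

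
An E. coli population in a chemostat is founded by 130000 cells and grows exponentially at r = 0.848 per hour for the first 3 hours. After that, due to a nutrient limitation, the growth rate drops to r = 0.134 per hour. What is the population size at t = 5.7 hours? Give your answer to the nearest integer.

Phase 1: N(3) = 130000·e^(0.848×3) = 130000·e^2.544 = 1.654964×10^6.
Phase 2 runs for 5.7 − 3 = 2.7 hours at r = 0.134.
N(5.7) = 1.654964×10^6·e^(0.134×2.7) = 1.654964×10^6·e^0.3618 = 2.376382×10^6.

2376382 cells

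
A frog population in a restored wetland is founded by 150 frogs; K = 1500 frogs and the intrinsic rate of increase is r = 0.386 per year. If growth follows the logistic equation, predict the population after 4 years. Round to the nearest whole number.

A = (K − N₀)/N₀ = (1500 − 150)/150 = 9.
N(t) = K/(1 + A·e^(−rt)) = 1500/(1 + 9×e^(−0.386×4)).
e^(−1.544) = 0.21353; denominator = 1 + 9×0.21353 = 2.9217.
N = 1500/2.9217 = 513.395.

513 frogs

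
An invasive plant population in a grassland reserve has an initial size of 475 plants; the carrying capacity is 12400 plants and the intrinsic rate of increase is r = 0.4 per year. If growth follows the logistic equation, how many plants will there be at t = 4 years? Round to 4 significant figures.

2043 plants

A = (K − N₀)/N₀ = (12400 − 475)/475 = 25.105.
N(t) = K/(1 + A·e^(−rt)) = 12400/(1 + 25.105×e^(−0.4×4)).
e^(−1.6) = 0.2019; denominator = 1 + 25.105×0.2019 = 6.0687.
N = 12400/6.0687 = 2043.28.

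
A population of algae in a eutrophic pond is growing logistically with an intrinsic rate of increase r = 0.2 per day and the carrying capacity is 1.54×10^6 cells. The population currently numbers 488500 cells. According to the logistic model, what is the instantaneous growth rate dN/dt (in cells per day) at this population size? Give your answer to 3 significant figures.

66700 cells per day

dN/dt = rN(1 − N/K) = 0.2 × 488500 × (1 − 488500/1.54×10^6).
1 − 488500/1.54×10^6 = 0.68279; dN/dt = 0.2 × 488500 × 0.68279 = 66709.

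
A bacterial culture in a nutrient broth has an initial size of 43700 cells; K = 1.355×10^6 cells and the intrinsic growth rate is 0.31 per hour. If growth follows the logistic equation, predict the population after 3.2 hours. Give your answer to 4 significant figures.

111700 cells

A = (K − N₀)/N₀ = (1.355×10^6 − 43700)/43700 = 30.007.
N(t) = K/(1 + A·e^(−rt)) = 1.355×10^6/(1 + 30.007×e^(−0.31×3.2)).
e^(−0.992) = 0.37083; denominator = 1 + 30.007×0.37083 = 12.128.
N = 1.355×10^6/12.128 = 111729.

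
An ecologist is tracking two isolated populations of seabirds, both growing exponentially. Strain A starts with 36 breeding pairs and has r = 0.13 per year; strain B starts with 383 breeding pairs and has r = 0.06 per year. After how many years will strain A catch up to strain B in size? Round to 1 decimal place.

33.8 years

Set 36·e^(0.13t) = 383·e^(0.06t).
e^((0.13 − 0.06)t) = 383/36 → e^(0.07·t) = 10.639.
0.07·t = ln(10.639) = 2.3645, so t = 2.3645/0.07 = 33.779.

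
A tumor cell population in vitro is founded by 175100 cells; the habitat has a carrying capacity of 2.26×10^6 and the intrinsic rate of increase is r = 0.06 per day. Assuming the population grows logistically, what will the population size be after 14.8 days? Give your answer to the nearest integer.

383088 cells

A = (K − N₀)/N₀ = (2.26×10^6 − 175100)/175100 = 11.907.
N(t) = K/(1 + A·e^(−rt)) = 2.26×10^6/(1 + 11.907×e^(−0.06×14.8)).
e^(−0.888) = 0.41148; denominator = 1 + 11.907×0.41148 = 5.8994.
N = 2.26×10^6/5.8994 = 383088.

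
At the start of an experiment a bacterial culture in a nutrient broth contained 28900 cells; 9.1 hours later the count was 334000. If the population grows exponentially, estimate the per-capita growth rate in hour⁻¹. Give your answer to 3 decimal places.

From N(t) = N₀·e^(rt): e^(r·9.1) = 334000/28900 = 11.557.
r·9.1 = ln(11.557) = 2.4473, so r = 2.4473/9.1 = 0.26893.

0.269 per hour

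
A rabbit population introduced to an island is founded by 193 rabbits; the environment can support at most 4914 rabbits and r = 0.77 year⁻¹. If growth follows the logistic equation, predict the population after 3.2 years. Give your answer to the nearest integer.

A = (K − N₀)/N₀ = (4914 − 193)/193 = 24.461.
N(t) = K/(1 + A·e^(−rt)) = 4914/(1 + 24.461×e^(−0.77×3.2)).
e^(−2.464) = 0.085094; denominator = 1 + 24.461×0.085094 = 3.0815.
N = 4914/3.0815 = 1594.68.

1595 rabbits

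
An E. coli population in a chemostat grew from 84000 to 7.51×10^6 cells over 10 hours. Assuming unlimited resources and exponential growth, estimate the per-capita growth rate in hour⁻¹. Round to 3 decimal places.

From N(t) = N₀·e^(rt): e^(r·10) = 7.51×10^6/84000 = 89.405.
r·10 = ln(89.405) = 4.4932, so r = 4.4932/10 = 0.44932.

0.449 per hour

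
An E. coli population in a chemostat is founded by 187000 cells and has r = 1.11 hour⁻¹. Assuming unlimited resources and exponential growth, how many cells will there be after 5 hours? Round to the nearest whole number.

N(t) = N₀·e^(rt) = 187000 × e^(1.11×5) = 187000 × e^5.55.
e^5.55 ≈ 257.24, so N ≈ 187000 × 257.24 = 4.810342×10^7.

48103423 cells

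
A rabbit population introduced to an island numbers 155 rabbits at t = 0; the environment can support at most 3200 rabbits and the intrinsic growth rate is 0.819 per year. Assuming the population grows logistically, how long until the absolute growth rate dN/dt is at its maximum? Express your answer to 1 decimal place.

Logistic growth is fastest at N = K/2 = 1600.
A = (K − N₀)/N₀ = 19.645. Set K/(1 + A·e^(−rt)) = K/2 → A·e^(−rt) = 1.
e^(−0.819t) = 1/19.645 = 0.0509031, so t = ln(19.645)/0.819 = 2.9778/0.819 = 3.6359.

3.6 years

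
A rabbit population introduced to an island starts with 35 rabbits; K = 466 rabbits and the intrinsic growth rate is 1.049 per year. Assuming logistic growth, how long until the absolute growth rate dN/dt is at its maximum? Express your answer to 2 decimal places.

2.39 years

Logistic growth is fastest at N = K/2 = 233.
A = (K − N₀)/N₀ = 12.314. Set K/(1 + A·e^(−rt)) = K/2 → A·e^(−rt) = 1.
e^(−1.049t) = 1/12.314 = 0.0812065, so t = ln(12.314)/1.049 = 2.5108/1.049 = 2.3935.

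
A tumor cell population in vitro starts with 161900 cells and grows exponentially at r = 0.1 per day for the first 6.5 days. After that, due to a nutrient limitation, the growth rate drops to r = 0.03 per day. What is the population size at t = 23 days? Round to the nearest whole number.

Phase 1: N(6.5) = 161900·e^(0.1×6.5) = 161900·e^0.65 = 310126.
Phase 2 runs for 23 − 6.5 = 16.5 days at r = 0.03.
N(23) = 310126·e^(0.03×16.5) = 310126·e^0.495 = 508761.

508761 cells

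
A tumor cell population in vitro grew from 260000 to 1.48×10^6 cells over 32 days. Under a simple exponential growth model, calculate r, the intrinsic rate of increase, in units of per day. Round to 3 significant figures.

From N(t) = N₀·e^(rt): e^(r·32) = 1.48×10^6/260000 = 5.6923.
r·32 = ln(5.6923) = 1.7391, so r = 1.7391/32 = 0.054347.

0.0543 per day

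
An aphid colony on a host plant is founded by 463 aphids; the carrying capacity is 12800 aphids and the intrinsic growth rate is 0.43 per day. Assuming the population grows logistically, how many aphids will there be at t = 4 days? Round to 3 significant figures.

A = (K − N₀)/N₀ = (12800 − 463)/463 = 26.646.
N(t) = K/(1 + A·e^(−rt)) = 12800/(1 + 26.646×e^(−0.43×4)).
e^(−1.72) = 0.17907; denominator = 1 + 26.646×0.17907 = 5.7714.
N = 12800/5.7714 = 2217.85.

2220 aphids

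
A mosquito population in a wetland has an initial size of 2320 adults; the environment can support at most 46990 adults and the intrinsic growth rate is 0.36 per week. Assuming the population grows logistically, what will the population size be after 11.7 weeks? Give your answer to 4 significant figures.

36560 adults

A = (K − N₀)/N₀ = (46990 − 2320)/2320 = 19.254.
N(t) = K/(1 + A·e^(−rt)) = 46990/(1 + 19.254×e^(−0.36×11.7)).
e^(−4.212) = 0.014817; denominator = 1 + 19.254×0.014817 = 1.2853.
N = 46990/1.2853 = 36560.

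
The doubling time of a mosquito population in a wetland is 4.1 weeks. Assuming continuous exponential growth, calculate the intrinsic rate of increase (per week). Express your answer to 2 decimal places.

0.17 per week

r = ln(2)/t_d = 0.6931/4.1 = 0.16906.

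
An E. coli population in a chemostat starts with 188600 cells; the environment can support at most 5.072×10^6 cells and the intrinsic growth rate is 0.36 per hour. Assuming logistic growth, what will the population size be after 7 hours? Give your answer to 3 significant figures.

1640000 cells

A = (K − N₀)/N₀ = (5.072×10^6 − 188600)/188600 = 25.893.
N(t) = K/(1 + A·e^(−rt)) = 5.072×10^6/(1 + 25.893×e^(−0.36×7)).
e^(−2.52) = 0.08046; denominator = 1 + 25.893×0.08046 = 3.0833.
N = 5.072×10^6/3.0833 = 1.644974×10^6.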